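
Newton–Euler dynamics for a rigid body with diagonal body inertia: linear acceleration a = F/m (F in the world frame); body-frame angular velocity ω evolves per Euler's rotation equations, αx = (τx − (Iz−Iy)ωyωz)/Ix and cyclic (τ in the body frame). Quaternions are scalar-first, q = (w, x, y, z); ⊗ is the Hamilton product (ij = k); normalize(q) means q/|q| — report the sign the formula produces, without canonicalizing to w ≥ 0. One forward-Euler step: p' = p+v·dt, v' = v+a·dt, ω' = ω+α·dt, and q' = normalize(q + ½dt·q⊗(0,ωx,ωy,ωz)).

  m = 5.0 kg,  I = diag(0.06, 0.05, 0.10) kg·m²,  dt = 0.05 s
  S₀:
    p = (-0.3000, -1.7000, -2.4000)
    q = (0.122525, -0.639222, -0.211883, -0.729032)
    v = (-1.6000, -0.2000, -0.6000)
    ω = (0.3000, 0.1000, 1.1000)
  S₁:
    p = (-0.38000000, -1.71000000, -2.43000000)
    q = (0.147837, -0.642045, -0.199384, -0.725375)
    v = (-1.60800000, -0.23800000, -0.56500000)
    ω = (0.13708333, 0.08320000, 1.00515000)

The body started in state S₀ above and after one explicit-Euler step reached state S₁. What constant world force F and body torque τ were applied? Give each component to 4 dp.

v₁ − v₀ = (-0.00800000, -0.03800000, 0.03500000)
m·(v₁−v₀)/dt = (-0.8000, -3.8000, 3.5000)
rate change Δω = (-0.16291667, -0.01680000, -0.09485000)
τ = I·(Δω/dt) + ω₀×(Iω₀) = (-0.1900, -0.0300, -0.1900)

F = (-0.8000, -3.8000, 3.5000)
τ = (-0.1900, -0.0300, -0.1900)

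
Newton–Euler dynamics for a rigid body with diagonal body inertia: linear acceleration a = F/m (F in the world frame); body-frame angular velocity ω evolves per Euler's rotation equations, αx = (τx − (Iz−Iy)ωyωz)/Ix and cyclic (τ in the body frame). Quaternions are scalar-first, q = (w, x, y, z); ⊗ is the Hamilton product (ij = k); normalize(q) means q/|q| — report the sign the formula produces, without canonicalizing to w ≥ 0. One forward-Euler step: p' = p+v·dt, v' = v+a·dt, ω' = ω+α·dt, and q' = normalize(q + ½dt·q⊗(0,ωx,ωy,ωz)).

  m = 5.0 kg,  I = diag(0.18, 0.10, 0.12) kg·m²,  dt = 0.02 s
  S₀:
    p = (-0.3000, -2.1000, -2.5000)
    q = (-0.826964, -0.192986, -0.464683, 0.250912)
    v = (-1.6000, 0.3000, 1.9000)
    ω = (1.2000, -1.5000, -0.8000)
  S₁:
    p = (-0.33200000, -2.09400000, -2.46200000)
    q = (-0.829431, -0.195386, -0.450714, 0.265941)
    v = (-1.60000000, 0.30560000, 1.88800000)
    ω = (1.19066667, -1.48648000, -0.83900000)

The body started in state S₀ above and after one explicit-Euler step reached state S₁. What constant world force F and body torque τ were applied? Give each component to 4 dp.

F = (0.0000, 1.4000, -3.0000)
τ = (-0.0600, 0.0100, -0.0900)

velocity change Δv = (0.00000000, 0.00560000, -0.01200000)
m·(v₁−v₀)/dt = (0.0000, 1.4000, -3.0000)
rate change Δω = (-0.00933333, 0.01352000, -0.03900000)
ω₀×(Iω₀) = (0.0240, -0.0576, 0.1440)
τ = I·(Δω/dt) + ω₀×(Iω₀) = (-0.0600, 0.0100, -0.0900)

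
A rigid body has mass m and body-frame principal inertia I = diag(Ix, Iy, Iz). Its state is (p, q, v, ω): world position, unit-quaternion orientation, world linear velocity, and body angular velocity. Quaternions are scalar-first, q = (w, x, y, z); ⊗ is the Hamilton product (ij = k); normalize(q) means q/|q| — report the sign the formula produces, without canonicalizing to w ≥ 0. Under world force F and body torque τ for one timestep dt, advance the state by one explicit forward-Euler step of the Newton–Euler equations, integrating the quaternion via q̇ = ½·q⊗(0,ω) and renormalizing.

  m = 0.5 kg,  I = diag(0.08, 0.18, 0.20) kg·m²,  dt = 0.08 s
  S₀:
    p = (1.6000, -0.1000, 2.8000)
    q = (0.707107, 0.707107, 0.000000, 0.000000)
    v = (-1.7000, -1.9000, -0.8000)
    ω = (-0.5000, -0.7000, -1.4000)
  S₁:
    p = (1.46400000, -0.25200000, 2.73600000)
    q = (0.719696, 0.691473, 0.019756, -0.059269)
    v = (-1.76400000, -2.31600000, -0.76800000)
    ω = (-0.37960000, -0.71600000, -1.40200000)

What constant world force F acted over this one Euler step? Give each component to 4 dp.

Δv = v₁−v₀ = (-0.06400000, -0.41600000, 0.03200000)
m·(v₁−v₀)/dt = (-0.4000, -2.6000, 0.2000)

F = (-0.4000, -2.6000, 0.2000)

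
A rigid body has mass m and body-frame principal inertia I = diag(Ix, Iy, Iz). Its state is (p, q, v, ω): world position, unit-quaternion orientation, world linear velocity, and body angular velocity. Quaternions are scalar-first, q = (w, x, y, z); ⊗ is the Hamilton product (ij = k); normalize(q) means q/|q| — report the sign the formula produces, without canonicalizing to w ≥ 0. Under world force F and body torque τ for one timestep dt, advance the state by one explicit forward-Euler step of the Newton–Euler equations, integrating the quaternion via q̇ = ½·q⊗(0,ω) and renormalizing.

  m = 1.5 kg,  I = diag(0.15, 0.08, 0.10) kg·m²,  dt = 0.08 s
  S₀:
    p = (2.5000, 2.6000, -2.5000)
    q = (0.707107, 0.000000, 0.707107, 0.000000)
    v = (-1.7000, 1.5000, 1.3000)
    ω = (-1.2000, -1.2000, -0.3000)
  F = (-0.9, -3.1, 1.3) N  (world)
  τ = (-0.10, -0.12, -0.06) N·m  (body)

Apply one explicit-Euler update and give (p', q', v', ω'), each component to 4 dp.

α = I⁻¹(τ − ω×Iω) = (-0.7147, -1.7250, 0.4080)
ω' = ω + α·dt = (-1.2572, -1.3380, -0.2674)
Hamilton product q⊗(0,ω) = (0.8485284, -1.0606605, -0.8485284, 0.6363963)
q + ½dt·q⊗(0,ω), renormalized = (0.7393, -0.0423, 0.6716, 0.0254)
a = F/m = (-0.6000, -2.0667, 0.8667)
p + v·dt = (2.3640, 2.7200, -2.3960)
v + (F/m)dt = (-1.7480, 1.3347, 1.3693)

p' = (2.3640, 2.7200, -2.3960)
q' = (0.7393, -0.0423, 0.6716, 0.0254)
v' = (-1.7480, 1.3347, 1.3693)
ω' = (-1.2572, -1.3380, -0.2674)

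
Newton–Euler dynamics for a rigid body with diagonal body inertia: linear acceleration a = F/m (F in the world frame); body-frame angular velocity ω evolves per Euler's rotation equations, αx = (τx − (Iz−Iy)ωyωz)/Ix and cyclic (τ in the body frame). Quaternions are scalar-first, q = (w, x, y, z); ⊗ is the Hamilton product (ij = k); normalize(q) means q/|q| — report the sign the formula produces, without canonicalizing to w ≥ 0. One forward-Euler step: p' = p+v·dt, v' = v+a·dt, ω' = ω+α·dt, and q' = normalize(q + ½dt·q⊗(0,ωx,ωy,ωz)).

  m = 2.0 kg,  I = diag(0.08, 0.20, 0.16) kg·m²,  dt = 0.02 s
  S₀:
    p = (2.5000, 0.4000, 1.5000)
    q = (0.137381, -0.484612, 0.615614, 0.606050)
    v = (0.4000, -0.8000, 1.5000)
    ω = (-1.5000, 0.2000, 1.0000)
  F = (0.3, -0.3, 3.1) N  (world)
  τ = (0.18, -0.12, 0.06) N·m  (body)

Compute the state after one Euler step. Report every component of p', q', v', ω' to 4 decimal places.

p' = (2.5080, 0.3840, 1.5300)
q' = (0.1228, -0.4816, 0.6115, 0.6156)
v' = (0.4030, -0.8030, 1.5310)
ω' = (-1.4530, 0.1760, 1.0120)

ω×(Iω) gyroscopic = (-0.0080, 0.1200, -0.0360)
(τ − ω×Iω)/I = (2.3500, -1.2000, 0.6000)
ω + α·dt = (-1.4530, 0.1760, 1.0120)
q⊗(0,ω) = (-1.4560908, 0.2883325, -0.3969868, 0.9638796)
q + ½dt·q⊗(0,ω), renormalized = (0.1228, -0.4816, 0.6115, 0.6156)
a = (0.1500, -0.1500, 1.5500)
p' = p + v·dt = (2.5080, 0.3840, 1.5300)
new velocity v' = (0.4030, -0.8030, 1.5310)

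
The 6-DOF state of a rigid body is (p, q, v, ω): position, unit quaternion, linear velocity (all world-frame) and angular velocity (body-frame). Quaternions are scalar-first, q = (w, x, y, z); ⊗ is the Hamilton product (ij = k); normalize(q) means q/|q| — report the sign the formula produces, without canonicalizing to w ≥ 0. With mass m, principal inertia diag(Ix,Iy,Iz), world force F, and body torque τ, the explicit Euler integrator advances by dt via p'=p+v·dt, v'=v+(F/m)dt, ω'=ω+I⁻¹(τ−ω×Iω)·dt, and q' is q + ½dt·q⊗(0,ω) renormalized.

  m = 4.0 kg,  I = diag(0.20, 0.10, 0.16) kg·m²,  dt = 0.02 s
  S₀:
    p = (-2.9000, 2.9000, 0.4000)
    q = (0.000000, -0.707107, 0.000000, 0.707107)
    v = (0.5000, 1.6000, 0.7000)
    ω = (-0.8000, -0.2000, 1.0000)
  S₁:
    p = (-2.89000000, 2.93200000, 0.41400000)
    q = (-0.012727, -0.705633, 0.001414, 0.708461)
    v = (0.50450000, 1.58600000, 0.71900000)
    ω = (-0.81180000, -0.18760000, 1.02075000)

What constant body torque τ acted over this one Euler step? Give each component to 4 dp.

τ = (-0.1300, 0.0300, 0.1500)

Δω = ω₁−ω₀ = (-0.01180000, 0.01240000, 0.02075000)
I·α + gyro = (-0.1300, 0.0300, 0.1500)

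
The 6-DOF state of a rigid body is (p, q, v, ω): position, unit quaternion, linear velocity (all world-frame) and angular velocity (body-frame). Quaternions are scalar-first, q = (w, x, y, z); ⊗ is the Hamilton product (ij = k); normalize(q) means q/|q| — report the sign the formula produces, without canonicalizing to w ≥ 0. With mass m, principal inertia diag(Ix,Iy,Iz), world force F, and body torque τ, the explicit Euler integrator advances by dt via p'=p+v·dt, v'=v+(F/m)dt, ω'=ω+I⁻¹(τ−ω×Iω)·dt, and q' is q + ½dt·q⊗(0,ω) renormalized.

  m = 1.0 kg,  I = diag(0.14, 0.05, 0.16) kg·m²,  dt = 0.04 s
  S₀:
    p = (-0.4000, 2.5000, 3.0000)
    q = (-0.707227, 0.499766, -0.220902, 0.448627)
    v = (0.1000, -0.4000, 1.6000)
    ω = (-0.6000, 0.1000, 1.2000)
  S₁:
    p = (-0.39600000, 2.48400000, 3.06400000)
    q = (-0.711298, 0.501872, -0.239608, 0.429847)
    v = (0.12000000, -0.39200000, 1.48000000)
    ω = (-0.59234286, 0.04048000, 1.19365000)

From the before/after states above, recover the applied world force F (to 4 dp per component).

Δv = v₁−v₀ = (0.02000000, 0.00800000, -0.12000000)
m·(v₁−v₀)/dt = (0.5000, 0.2000, -3.0000)

F = (0.5000, 0.2000, -3.0000)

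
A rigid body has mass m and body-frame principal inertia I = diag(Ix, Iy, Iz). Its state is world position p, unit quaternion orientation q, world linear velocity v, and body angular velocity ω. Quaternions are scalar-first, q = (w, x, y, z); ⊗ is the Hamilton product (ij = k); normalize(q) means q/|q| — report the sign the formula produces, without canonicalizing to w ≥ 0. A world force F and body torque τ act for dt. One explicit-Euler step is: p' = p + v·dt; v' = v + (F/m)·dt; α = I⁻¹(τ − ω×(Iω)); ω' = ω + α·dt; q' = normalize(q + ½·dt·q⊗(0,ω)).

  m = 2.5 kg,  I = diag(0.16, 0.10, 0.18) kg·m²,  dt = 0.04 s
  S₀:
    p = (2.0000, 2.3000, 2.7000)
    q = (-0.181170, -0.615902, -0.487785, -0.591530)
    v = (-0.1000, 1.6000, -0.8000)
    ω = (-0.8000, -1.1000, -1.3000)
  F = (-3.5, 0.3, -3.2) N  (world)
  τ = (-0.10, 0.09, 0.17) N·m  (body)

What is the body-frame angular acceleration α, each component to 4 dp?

α = (-1.3400, 1.1080, 1.2378)

ω×(Iω) gyroscopic = (0.1144, -0.0208, -0.0528)
angular accel α = (-1.3400, 1.1080, 1.2378)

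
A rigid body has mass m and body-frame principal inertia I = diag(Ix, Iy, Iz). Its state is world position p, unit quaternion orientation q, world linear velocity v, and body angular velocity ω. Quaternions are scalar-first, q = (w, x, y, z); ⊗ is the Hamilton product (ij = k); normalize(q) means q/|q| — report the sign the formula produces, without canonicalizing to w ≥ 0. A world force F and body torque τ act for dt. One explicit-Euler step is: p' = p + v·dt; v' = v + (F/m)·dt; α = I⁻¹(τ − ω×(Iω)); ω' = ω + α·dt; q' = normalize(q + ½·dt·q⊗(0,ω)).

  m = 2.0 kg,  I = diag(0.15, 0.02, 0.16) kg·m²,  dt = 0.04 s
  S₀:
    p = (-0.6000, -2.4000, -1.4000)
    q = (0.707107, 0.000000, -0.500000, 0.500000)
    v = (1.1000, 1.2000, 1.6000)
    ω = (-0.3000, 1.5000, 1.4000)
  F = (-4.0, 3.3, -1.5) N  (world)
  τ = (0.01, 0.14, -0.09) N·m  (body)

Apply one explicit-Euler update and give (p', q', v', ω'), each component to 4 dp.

p' = (-0.5560, -2.3520, -1.3360)
q' = (0.7075, -0.0332, -0.4814, 0.5164)
v' = (1.0200, 1.2660, 1.5700)
ω' = (-0.3757, 1.7716, 1.3629)

a = (-2.0000, 1.6500, -0.7500)
new position p' = (-0.5560, -2.3520, -1.3360)
new velocity v' = (1.0200, 1.2660, 1.5700)
angular accel α = (-1.8933, 6.7900, -0.9281)
new body rate ω' = (-0.3757, 1.7716, 1.3629)
q⊗(0,ω) = (0.0500000, -1.6621321, 0.9106605, 0.8399498)
q' = normalize(q + ½dt·q⊗(0,ω)) = (0.7075, -0.0332, -0.4814, 0.5164)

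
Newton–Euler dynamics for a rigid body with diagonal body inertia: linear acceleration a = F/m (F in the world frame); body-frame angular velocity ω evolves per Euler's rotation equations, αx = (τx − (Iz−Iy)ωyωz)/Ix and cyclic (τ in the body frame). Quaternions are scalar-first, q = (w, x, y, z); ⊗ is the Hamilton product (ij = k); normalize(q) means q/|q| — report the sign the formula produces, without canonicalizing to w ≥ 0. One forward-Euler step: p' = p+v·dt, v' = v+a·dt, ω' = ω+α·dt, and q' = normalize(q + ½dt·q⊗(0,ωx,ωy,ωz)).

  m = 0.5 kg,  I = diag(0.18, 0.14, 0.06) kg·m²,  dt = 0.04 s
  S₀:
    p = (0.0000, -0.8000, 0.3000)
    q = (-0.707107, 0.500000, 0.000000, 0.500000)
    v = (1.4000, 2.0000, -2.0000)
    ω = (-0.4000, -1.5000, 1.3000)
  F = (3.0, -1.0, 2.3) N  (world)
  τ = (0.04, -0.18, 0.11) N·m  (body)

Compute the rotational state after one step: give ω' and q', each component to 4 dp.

(τ − ω×Iω)/I = (-0.6444, -0.8400, 2.2333)
ω' = ω + α·dt = (-0.4258, -1.5336, 1.3893)
2q̇ = q⊗(0,ω) = (-0.4500000, 1.0328428, 0.2106605, -1.6692391)
q' = normalize(q + ½dt·q⊗(0,ω)) = (-0.7155, 0.5202, 0.0042, 0.4662)

ω' = (-0.4258, -1.5336, 1.3893)
q' = (-0.7155, 0.5202, 0.0042, 0.4662)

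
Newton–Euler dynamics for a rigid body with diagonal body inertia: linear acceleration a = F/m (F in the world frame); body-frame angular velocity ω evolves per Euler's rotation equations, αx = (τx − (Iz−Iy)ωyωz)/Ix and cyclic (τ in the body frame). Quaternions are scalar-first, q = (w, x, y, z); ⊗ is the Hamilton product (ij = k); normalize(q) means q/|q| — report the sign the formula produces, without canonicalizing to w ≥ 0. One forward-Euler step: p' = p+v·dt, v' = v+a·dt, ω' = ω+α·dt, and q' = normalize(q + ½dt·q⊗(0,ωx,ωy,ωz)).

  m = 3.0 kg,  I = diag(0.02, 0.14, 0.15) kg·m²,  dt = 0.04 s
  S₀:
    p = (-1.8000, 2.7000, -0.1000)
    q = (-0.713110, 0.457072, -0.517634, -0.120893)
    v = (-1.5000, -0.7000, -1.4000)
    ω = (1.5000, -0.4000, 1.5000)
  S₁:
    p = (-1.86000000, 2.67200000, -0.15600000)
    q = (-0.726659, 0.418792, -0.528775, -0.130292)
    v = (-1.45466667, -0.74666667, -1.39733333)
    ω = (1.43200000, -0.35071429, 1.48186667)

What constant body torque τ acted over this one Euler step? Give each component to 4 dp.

τ = (-0.0400, -0.1200, -0.1400)

rate change Δω = (-0.06800000, 0.04928571, -0.01813333)
precession coupling = (-0.0060, -0.2925, -0.0720)
τ = I·(Δω/dt) + ω₀×(Iω₀) = (-0.0400, -0.1200, -0.1400)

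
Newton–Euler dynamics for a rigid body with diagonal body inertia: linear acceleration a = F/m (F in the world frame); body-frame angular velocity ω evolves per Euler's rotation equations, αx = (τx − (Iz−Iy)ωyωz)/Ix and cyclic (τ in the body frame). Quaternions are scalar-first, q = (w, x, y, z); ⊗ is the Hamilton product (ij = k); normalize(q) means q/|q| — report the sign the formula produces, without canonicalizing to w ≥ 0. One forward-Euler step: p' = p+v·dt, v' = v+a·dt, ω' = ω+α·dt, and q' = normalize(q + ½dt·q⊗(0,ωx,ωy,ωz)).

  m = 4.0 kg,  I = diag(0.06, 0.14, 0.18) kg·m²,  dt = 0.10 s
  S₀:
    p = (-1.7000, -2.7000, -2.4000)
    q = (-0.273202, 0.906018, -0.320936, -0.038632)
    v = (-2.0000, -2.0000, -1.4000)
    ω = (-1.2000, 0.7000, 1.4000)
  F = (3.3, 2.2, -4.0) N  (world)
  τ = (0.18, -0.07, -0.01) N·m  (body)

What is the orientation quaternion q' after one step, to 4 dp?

q' = (-0.2039, 0.8969, -0.3897, -0.0451)

q⊗(0,ω) = (1.3659616, -0.0944256, -1.4133082, -0.1333934)
q' = normalize(q + ½dt·q⊗(0,ω)) = (-0.2039, 0.8969, -0.3897, -0.0451)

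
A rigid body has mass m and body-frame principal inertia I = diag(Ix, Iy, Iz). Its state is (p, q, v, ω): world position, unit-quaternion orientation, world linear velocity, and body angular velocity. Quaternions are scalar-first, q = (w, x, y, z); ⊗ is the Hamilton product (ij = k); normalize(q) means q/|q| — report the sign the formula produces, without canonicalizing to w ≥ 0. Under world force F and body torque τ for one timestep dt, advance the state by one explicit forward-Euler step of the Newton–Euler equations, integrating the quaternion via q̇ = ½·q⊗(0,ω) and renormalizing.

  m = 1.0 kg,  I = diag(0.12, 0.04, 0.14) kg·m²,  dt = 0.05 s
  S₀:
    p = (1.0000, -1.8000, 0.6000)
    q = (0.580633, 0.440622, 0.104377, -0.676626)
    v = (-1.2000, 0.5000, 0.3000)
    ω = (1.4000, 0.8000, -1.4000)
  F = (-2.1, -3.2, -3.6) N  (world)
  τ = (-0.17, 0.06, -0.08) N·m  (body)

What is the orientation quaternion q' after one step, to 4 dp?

Hamilton product q⊗(0,ω) = (-1.6476488, 1.2080592, 0.1341008, -0.6065164)
updated quaternion q' = (0.5387, 0.4702, 0.1076, -0.6908)

q' = (0.5387, 0.4702, 0.1076, -0.6908)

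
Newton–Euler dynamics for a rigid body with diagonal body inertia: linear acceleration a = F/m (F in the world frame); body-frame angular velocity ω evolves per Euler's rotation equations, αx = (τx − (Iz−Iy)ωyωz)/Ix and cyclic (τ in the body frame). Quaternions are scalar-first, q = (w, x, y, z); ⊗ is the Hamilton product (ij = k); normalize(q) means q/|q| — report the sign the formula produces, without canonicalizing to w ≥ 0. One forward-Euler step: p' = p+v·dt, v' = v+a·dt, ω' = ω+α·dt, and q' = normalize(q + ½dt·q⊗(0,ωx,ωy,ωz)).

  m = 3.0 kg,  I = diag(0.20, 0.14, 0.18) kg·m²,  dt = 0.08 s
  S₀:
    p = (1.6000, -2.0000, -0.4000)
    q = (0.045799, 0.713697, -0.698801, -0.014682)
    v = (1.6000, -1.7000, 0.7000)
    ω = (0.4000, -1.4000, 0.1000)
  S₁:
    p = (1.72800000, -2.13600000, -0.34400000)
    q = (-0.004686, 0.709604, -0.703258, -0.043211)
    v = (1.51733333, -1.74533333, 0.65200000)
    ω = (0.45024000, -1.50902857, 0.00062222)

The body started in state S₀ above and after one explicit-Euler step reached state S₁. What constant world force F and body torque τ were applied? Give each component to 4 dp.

ω₁ − ω₀ = (0.05024000, -0.10902857, -0.09937778)
precession coupling = (-0.0056, 0.0008, 0.0336)
I·α + gyro = (0.1200, -0.1900, -0.1900)
Δv = v₁−v₀ = (-0.08266667, -0.04533333, -0.04800000)
m·(v₁−v₀)/dt = (-3.1000, -1.7000, -1.8000)

F = (-3.1000, -1.7000, -1.8000)
τ = (0.1200, -0.1900, -0.1900)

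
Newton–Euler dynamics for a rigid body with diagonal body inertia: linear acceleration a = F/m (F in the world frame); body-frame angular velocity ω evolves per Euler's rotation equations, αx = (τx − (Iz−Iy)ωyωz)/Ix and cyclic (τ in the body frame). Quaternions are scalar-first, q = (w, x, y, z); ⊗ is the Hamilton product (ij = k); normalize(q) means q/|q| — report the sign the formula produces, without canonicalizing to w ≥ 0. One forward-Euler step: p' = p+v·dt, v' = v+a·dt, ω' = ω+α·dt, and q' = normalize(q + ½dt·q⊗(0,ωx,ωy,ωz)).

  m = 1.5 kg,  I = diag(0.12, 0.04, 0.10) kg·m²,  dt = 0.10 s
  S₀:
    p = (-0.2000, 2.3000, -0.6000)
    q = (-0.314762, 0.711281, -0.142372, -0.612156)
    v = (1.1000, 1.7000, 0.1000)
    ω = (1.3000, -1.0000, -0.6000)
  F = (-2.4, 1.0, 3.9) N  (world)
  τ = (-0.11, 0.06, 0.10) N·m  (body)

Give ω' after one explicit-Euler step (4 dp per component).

precession coupling ω×(Iω) = (0.0360, -0.0156, 0.1040)
α = I⁻¹(τ − ω×Iω) = (-1.2167, 1.8900, -0.0400)
new body rate ω' = (1.1783, -0.8110, -0.6040)

ω' = (1.1783, -0.8110, -0.6040)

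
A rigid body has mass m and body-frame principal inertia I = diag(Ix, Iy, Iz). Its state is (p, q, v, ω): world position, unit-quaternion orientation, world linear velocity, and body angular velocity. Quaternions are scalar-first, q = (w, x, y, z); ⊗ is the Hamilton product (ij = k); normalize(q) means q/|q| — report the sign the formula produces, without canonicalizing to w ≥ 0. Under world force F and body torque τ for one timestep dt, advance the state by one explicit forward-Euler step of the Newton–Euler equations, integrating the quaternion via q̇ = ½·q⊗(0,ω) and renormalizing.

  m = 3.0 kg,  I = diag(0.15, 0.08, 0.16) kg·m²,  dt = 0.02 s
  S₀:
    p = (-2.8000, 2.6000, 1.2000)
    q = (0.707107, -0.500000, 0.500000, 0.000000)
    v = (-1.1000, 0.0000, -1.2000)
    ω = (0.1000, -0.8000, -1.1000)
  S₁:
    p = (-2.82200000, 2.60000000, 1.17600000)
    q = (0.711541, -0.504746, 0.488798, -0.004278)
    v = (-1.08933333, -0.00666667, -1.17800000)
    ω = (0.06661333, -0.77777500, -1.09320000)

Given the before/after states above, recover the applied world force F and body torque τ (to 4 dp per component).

F = (1.6000, -1.0000, 3.3000)
τ = (-0.1800, 0.0900, 0.0600)

velocity change Δv = (0.01066667, -0.00666667, 0.02200000)
F = m·Δv/dt = (1.6000, -1.0000, 3.3000)
ω₁ − ω₀ = (-0.03338667, 0.02222500, 0.00680000)
precession coupling = (0.0704, 0.0011, 0.0056)
applied torque τ = (-0.1800, 0.0900, 0.0600)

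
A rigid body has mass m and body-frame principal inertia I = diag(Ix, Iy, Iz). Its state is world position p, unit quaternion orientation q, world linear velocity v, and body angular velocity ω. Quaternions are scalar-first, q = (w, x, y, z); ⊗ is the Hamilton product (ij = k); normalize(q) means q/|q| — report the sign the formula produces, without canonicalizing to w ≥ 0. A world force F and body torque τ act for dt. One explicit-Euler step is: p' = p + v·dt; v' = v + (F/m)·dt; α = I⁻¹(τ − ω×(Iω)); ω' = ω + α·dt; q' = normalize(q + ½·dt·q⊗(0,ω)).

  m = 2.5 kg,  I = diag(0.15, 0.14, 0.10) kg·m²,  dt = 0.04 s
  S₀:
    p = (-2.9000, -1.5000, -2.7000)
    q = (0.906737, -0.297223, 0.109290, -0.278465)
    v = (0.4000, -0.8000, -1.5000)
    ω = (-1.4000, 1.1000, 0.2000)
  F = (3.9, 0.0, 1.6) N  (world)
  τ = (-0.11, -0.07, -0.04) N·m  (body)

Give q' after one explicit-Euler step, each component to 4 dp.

q' = (0.8965, -0.3158, 0.1381, -0.2781)

Hamilton product q⊗(0,ω) = (-0.4806382, -0.9412623, 1.4467063, 0.0074081)
q + ½dt·q⊗(0,ω), renormalized = (0.8965, -0.3158, 0.1381, -0.2781)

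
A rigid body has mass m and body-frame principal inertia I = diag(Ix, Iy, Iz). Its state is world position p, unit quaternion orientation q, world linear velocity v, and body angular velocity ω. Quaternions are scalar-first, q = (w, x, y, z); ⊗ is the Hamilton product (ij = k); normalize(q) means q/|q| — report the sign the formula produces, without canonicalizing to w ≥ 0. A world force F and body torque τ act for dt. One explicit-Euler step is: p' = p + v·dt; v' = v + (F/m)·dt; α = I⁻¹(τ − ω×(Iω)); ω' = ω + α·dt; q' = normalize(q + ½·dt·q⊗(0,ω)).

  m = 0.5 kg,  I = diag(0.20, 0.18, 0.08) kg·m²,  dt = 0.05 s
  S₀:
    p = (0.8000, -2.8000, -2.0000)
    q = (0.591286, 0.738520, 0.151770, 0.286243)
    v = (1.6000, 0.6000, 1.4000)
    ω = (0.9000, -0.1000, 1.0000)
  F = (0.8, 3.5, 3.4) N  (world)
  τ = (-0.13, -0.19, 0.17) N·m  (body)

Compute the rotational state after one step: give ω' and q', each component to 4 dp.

ω' = (0.8650, -0.1828, 1.1051)
q' = (0.5676, 0.7559, 0.1382, 0.2956)

ω×(Iω) gyroscopic = (0.0100, 0.1080, 0.0018)
(τ − ω×Iω)/I = (-0.7000, -1.6556, 2.1025)
new body rate ω' = (0.8650, -0.1828, 1.1051)
2q̇ = q⊗(0,ω) = (-0.9357340, 0.7125517, -0.5400299, 0.3808410)
q' = normalize(q + ½dt·q⊗(0,ω)) = (0.5676, 0.7559, 0.1382, 0.2956)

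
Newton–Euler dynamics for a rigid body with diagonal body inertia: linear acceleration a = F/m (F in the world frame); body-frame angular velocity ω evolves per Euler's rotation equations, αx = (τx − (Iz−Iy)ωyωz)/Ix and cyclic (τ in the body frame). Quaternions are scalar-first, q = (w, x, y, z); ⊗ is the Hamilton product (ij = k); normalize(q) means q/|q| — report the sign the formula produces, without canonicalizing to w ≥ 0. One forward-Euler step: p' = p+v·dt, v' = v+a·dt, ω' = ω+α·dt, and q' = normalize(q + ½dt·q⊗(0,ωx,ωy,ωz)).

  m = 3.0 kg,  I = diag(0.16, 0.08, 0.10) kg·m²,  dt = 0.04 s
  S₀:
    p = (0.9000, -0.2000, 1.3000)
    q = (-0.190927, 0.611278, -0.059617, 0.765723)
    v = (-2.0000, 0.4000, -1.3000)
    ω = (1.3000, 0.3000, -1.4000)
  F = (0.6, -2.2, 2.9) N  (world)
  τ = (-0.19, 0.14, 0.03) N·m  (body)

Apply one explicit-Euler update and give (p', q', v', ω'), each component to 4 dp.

gyro term ω×Iω = (-0.0084, -0.1092, -0.0312)
(τ − ω×Iω)/I = (-1.1350, 3.1150, 0.6120)
ω + α·dt = (1.2546, 0.4246, -1.3755)
q⊗(0,ω) = (0.2952359, -0.3944582, 1.7939510, 0.5281833)
q' = normalize(q + ½dt·q⊗(0,ω)) = (-0.1849, 0.6029, -0.0237, 0.7757)
linear accel F/m = (0.2000, -0.7333, 0.9667)
p + v·dt = (0.8200, -0.1840, 1.2480)
new velocity v' = (-1.9920, 0.3707, -1.2613)

p' = (0.8200, -0.1840, 1.2480)
q' = (-0.1849, 0.6029, -0.0237, 0.7757)
v' = (-1.9920, 0.3707, -1.2613)
ω' = (1.2546, 0.4246, -1.3755)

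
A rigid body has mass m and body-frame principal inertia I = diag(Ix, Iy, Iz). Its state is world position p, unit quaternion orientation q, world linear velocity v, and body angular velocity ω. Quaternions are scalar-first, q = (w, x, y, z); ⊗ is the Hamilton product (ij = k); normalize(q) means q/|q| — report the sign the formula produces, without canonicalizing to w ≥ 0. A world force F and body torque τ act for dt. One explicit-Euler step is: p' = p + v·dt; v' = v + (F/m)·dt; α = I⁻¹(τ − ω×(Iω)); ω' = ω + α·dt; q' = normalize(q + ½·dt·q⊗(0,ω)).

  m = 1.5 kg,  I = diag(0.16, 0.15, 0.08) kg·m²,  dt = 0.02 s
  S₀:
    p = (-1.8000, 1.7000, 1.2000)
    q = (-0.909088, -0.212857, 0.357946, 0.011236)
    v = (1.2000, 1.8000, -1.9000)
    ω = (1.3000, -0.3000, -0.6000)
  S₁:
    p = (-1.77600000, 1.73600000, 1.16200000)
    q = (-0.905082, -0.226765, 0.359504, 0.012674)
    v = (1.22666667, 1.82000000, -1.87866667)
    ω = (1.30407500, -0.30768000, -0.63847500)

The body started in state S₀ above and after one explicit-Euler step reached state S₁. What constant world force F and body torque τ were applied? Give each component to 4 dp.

Δω = ω₁−ω₀ = (0.00407500, -0.00768000, -0.03847500)
applied torque τ = (0.0200, -0.1200, -0.1500)
velocity change Δv = (0.02666667, 0.02000000, 0.02133333)
m·(v₁−v₀)/dt = (2.0000, 1.5000, 1.6000)

F = (2.0000, 1.5000, 1.6000)
τ = (0.0200, -0.1200, -0.1500)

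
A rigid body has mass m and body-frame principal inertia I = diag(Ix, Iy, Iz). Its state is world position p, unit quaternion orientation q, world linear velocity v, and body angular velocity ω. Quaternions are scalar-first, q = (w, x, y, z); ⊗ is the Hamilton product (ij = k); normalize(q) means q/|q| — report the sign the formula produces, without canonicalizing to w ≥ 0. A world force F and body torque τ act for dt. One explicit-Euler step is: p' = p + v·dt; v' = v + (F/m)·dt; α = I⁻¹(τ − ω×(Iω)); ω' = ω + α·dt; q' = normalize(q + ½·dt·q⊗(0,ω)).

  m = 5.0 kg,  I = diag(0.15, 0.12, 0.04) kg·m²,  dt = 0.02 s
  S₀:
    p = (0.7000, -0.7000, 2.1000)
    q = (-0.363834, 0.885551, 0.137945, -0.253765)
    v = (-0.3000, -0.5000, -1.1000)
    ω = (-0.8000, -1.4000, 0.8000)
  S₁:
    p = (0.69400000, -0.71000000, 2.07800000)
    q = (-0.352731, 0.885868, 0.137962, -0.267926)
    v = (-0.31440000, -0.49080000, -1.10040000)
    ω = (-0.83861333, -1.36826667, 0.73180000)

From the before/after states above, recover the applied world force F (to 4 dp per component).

F = (-3.6000, 2.3000, -0.1000)

v₁ − v₀ = (-0.01440000, 0.00920000, -0.00040000)
m·(v₁−v₀)/dt = (-3.6000, 2.3000, -0.1000)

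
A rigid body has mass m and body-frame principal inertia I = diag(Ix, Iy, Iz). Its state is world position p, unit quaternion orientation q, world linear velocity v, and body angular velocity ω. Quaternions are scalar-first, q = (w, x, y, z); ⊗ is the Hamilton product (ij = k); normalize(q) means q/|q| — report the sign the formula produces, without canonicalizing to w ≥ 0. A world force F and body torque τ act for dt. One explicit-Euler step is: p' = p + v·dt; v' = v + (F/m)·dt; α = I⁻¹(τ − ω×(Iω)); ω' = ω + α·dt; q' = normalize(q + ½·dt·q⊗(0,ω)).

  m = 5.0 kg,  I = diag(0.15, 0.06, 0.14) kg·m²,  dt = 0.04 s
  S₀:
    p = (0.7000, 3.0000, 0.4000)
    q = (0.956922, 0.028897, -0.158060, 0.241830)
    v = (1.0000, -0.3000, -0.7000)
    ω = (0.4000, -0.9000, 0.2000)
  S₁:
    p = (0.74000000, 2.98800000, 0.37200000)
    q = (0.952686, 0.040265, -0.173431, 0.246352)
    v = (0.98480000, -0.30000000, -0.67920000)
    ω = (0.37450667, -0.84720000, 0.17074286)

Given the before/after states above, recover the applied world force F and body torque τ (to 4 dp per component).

ω₁ − ω₀ = (-0.02549333, 0.05280000, -0.02925714)
applied torque τ = (-0.1100, 0.0800, -0.0700)
velocity change Δv = (-0.01520000, 0.00000000, 0.02080000)
F = m·Δv/dt = (-1.9000, 0.0000, 2.6000)

F = (-1.9000, 0.0000, 2.6000)
τ = (-0.1100, 0.0800, -0.0700)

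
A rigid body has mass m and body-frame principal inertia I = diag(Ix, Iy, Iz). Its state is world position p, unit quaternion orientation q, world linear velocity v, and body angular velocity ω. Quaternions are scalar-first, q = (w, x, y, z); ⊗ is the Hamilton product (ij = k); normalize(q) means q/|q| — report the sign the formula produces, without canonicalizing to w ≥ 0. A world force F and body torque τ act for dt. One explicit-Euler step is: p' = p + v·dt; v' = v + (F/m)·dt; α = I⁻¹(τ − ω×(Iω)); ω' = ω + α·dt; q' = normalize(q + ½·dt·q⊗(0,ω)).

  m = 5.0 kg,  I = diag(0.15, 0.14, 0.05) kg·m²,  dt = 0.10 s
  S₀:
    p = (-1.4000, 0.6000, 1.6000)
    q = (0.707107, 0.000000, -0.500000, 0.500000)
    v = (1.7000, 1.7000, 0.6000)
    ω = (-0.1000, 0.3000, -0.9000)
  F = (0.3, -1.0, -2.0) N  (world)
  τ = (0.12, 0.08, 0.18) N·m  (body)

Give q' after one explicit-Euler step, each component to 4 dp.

q' = (0.7363, 0.0115, -0.4913, 0.4652)

2q̇ = q⊗(0,ω) = (0.6000000, 0.2292893, 0.1621321, -0.6863963)
updated quaternion q' = (0.7363, 0.0115, -0.4913, 0.4652)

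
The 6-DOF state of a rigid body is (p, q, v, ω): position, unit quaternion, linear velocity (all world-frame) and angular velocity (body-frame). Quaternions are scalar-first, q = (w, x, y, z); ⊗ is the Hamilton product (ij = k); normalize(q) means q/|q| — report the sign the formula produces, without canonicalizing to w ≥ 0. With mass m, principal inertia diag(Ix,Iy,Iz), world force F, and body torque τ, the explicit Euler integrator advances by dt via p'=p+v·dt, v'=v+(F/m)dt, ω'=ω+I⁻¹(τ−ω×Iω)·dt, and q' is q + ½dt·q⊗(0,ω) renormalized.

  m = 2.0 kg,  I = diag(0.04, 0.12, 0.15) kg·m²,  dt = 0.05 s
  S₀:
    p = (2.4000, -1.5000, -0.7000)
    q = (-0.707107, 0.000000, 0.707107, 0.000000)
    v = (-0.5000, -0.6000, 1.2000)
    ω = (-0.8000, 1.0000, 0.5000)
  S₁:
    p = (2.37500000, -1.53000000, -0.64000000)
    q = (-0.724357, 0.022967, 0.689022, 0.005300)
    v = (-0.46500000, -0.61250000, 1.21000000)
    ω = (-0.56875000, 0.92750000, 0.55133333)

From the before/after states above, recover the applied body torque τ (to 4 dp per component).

rate change Δω = (0.23125000, -0.07250000, 0.05133333)
gyro term ω₀×Iω₀ = (0.0150, 0.0440, -0.0640)
τ = I·(Δω/dt) + ω₀×(Iω₀) = (0.2000, -0.1300, 0.0900)

τ = (0.2000, -0.1300, 0.0900)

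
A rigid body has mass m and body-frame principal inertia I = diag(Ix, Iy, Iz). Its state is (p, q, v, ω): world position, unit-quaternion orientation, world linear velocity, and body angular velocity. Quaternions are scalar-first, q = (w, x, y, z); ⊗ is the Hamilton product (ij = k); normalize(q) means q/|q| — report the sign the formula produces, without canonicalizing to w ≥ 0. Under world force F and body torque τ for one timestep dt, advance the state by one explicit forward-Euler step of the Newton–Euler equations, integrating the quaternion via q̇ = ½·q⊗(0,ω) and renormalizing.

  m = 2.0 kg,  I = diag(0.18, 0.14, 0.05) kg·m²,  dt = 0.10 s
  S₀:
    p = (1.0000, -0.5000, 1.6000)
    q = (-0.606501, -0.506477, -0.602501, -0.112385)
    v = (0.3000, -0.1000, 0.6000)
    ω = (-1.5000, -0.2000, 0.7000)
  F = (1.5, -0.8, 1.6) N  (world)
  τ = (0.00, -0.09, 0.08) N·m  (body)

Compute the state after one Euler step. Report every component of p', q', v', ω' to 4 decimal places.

p' = (1.0300, -0.5100, 1.6600)
q' = (-0.6443, -0.4815, -0.5683, -0.1731)
v' = (0.3750, -0.1400, 0.6800)
ω' = (-1.5070, -0.1668, 0.8840)

gyro term ω×Iω = (0.0126, -0.1365, -0.0120)
angular accel α = (-0.0700, 0.3321, 1.8400)
ω' = ω + α·dt = (-1.5070, -0.1668, 0.8840)
2q̇ = q⊗(0,ω) = (-0.8015462, 0.4655238, 0.6444116, -1.2270068)
updated quaternion q' = (-0.6443, -0.4815, -0.5683, -0.1731)
a = F/m = (0.7500, -0.4000, 0.8000)
p + v·dt = (1.0300, -0.5100, 1.6600)
v' = v + a·dt = (0.3750, -0.1400, 0.6800)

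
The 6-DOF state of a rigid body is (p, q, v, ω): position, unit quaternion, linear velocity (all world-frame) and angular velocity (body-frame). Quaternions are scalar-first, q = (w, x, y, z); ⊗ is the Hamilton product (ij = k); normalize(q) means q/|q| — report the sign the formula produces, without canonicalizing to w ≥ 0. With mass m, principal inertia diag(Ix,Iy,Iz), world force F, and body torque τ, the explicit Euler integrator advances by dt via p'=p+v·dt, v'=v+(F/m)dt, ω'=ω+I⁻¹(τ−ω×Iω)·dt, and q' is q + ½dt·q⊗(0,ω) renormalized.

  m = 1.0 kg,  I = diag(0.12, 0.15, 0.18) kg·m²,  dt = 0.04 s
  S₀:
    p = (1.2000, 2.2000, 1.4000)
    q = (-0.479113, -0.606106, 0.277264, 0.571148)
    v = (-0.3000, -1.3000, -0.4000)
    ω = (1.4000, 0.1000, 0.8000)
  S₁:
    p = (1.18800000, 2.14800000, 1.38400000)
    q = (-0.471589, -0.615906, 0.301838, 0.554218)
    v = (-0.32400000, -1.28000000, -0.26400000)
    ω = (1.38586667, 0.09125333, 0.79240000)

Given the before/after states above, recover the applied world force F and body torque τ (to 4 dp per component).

F = (-0.6000, 0.5000, 3.4000)
τ = (-0.0400, -0.1000, -0.0300)

velocity change Δv = (-0.02400000, 0.02000000, 0.13600000)
applied force F = (-0.6000, 0.5000, 3.4000)
ω₁ − ω₀ = (-0.01413333, -0.00874667, -0.00760000)
precession coupling = (0.0024, -0.0672, 0.0042)
I·α + gyro = (-0.0400, -0.1000, -0.0300)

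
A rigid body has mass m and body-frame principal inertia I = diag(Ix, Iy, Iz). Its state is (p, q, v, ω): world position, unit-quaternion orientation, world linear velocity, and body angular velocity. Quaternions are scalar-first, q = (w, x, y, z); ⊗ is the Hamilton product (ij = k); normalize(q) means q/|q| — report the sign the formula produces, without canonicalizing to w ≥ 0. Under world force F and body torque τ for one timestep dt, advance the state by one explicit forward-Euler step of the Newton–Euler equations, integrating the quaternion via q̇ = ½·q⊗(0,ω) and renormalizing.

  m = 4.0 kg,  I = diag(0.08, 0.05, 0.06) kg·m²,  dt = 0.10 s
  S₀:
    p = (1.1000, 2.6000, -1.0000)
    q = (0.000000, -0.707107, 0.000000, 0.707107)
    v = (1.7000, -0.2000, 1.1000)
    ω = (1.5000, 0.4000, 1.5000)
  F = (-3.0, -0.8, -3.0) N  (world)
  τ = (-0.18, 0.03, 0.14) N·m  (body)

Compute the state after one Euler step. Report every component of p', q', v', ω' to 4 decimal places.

a = (-0.7500, -0.2000, -0.7500)
p' = p + v·dt = (1.2700, 2.5800, -0.8900)
new velocity v' = (1.6250, -0.2200, 1.0250)
ω×(Iω) gyroscopic = (0.0060, 0.0450, -0.0180)
(τ − ω×Iω)/I = (-2.3250, -0.3000, 2.6333)
ω + α·dt = (1.2675, 0.3700, 1.7633)
2q̇ = q⊗(0,ω) = (0.0000000, -0.2828428, 2.1213210, -0.2828428)
q' = normalize(q + ½dt·q⊗(0,ω)) = (0.0000, -0.7171, 0.1055, 0.6890)

p' = (1.2700, 2.5800, -0.8900)
q' = (0.0000, -0.7171, 0.1055, 0.6890)
v' = (1.6250, -0.2200, 1.0250)
ω' = (1.2675, 0.3700, 1.7633)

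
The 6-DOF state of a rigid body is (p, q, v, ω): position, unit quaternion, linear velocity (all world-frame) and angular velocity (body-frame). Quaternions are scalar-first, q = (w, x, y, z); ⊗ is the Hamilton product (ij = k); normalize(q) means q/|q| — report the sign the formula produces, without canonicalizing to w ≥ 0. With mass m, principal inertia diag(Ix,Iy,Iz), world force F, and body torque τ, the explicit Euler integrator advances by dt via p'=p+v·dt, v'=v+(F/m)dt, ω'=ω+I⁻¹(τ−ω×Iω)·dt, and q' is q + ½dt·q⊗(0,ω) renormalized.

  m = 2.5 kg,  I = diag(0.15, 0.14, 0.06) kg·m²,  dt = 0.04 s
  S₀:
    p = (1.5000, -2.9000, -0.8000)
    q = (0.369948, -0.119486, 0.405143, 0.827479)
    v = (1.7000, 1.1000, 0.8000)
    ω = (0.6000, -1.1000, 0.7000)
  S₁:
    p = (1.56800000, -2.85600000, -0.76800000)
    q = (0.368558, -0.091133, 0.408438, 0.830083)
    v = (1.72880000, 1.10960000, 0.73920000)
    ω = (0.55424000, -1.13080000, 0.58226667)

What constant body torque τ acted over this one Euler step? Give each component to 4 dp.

Δω = ω₁−ω₀ = (-0.04576000, -0.03080000, -0.11773333)
gyro term ω₀×Iω₀ = (0.0616, 0.0378, 0.0066)
τ = I·(Δω/dt) + ω₀×(Iω₀) = (-0.1100, -0.0700, -0.1700)

τ = (-0.1100, -0.0700, -0.1700)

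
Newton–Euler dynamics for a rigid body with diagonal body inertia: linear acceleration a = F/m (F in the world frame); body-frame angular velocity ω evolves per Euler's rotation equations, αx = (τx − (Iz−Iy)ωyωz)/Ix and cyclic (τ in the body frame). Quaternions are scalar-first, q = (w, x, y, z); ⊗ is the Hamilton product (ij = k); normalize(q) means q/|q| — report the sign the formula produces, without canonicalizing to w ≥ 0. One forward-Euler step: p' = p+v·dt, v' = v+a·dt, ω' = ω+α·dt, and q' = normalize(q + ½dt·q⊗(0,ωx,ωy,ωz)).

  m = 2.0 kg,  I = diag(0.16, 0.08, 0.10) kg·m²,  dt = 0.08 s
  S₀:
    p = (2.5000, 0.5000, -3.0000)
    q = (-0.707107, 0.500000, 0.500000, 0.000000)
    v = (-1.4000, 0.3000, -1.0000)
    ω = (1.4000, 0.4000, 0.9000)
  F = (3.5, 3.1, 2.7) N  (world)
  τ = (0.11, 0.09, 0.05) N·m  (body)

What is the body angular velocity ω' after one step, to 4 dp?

angular accel α = (0.6425, 0.1800, 0.9480)
new body rate ω' = (1.4514, 0.4144, 0.9758)

ω' = (1.4514, 0.4144, 0.9758)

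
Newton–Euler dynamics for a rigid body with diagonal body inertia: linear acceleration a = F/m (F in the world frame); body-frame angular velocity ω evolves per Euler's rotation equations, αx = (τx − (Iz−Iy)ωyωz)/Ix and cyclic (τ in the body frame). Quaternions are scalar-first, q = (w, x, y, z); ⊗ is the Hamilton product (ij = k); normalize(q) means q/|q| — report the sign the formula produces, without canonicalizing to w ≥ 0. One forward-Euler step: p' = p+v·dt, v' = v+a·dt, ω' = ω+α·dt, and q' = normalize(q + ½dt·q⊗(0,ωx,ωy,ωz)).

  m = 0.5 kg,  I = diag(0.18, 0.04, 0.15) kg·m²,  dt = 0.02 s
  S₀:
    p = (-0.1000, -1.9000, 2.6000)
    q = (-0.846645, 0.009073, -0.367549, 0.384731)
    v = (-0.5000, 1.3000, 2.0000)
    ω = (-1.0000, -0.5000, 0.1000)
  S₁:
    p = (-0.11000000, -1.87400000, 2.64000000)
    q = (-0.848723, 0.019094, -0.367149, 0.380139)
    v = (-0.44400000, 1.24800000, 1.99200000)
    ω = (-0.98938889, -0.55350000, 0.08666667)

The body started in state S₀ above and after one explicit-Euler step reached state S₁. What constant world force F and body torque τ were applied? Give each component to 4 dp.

Δω = ω₁−ω₀ = (0.01061111, -0.05350000, -0.01333333)
τ = I·(Δω/dt) + ω₀×(Iω₀) = (0.0900, -0.1100, -0.1700)
velocity change Δv = (0.05600000, -0.05200000, -0.00800000)
F = m·Δv/dt = (1.4000, -1.3000, -0.2000)

F = (1.4000, -1.3000, -0.2000)
τ = (0.0900, -0.1100, -0.1700)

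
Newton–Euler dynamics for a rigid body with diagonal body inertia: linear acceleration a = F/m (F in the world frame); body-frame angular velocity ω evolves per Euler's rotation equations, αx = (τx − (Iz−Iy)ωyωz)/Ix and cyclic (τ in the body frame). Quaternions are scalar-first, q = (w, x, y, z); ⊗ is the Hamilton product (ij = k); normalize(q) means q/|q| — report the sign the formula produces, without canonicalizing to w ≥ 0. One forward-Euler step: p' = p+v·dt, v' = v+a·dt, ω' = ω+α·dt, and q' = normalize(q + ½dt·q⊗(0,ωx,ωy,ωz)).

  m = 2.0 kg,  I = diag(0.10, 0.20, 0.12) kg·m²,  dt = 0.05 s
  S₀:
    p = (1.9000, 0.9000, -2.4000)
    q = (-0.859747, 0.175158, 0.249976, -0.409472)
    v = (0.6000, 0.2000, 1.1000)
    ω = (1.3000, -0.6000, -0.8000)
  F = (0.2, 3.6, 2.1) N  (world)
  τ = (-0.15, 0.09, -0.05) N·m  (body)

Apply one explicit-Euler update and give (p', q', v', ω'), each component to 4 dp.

p' = (1.9300, 0.9100, -2.3450)
q' = (-0.8691, 0.1360, 0.2529, -0.4027)
v' = (0.6050, 0.2900, 1.1525)
ω' = (1.2442, -0.5827, -0.7883)

a = F/m = (0.1000, 1.8000, 1.0500)
new position p' = (1.9300, 0.9100, -2.3450)
v + (F/m)dt = (0.6050, 0.2900, 1.1525)
gyro term ω×Iω = (-0.0384, 0.0208, -0.0780)
α = I⁻¹(τ − ω×Iω) = (-1.1160, 0.3460, 0.2333)
ω' = ω + α·dt = (1.2442, -0.5827, -0.7883)
q⊗(0,ω) = (-0.4052974, -1.5633351, 0.1236610, 0.2577340)
updated quaternion q' = (-0.8691, 0.1360, 0.2529, -0.4027)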